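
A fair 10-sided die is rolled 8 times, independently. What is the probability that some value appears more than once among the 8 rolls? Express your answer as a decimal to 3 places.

P(all 8 different) = 10/10 · 9/10 · ··· · 3/10 ≈ 0.018.
P(at least two equal) = 1 − 0.018 = 0.982.

0.982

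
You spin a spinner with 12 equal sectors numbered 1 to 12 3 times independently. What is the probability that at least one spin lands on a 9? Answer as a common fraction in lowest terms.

397/1728

P(no spin lands on a 9) = (11/12)^3 = 1331/1728.
P(at least one) = 1 − 1331/1728 = 397/1728.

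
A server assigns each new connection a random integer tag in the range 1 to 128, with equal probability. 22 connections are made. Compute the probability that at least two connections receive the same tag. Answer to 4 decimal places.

It's easier to compute the probability that all 22 are distinct.
P(all distinct) = 128/128 · 127/128 · ··· · 107/128 ≈ 0.1473.
So the probability of at least one match is 1 − 0.1473 = 0.8527.

0.8527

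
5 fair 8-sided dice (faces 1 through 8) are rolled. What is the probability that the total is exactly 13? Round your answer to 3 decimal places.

There are 8^5 = 32768 equally likely outcomes.
The number of ordered 5-tuples from {1,…,8} summing to 13 is 490.
P(sum = 13) = 490/32768 = 245/16384 ≈ 0.015.

0.015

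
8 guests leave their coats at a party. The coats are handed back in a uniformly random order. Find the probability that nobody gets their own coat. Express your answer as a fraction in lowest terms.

This is the derangement probability: permutations of 8 with no fixed point.
D(8) = 8! · (1 − 1/1! + 1/2! − ··· + (−1)^8/8!) = 14833.
P = 14833/40320 = 2119/5760.

2119/5760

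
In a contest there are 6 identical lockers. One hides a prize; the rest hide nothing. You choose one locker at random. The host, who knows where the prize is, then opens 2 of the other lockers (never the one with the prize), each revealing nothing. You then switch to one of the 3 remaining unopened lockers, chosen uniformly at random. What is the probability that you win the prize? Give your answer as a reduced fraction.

Your original locker holds the prize with probability 1/6, so the other 5 collectively hold it with probability 5/6.
The host can always find 2 empty lockers to open, so the reveals don't change that 5/6; it is now spread over the 3 remaining unopened lockers.
P(win by switching) = (5/6) · (1/3) = 5/18.

5/18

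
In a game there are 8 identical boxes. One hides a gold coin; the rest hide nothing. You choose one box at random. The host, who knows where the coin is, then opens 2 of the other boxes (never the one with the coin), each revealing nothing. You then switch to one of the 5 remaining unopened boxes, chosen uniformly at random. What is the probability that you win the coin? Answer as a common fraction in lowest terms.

7/40

Your original box holds the coin with probability 1/8, so the other 7 collectively hold it with probability 7/8.
The host can always find 2 empty boxes to open, so the reveals don't change that 7/8; it is now spread over the 5 remaining unopened boxes.
P(win by switching) = (7/8) · (1/5) = 7/40.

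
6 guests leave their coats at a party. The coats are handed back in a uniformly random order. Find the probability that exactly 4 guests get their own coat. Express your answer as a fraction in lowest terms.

Choose which 4 of the 6 are fixed: C(6,4) = 15 ways.
The remaining 2 must have no fixed point: D(2) = 1.
P = 15·1/720 = 1/48.

1/48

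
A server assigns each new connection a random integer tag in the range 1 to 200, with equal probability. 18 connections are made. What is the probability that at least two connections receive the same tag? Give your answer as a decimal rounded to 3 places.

It's easier to compute the probability that all 18 are distinct.
P(all distinct) = 200/200 · 199/200 · ··· · 183/200 ≈ 0.455.
So the probability of at least one match is 1 − 0.455 = 0.545.

0.545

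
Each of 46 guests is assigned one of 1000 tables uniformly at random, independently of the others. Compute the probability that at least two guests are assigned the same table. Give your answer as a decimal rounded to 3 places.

0.650

It's easier to compute the probability that all 46 are distinct.
P(all distinct) = 1000/1000 · 999/1000 · ··· · 955/1000 ≈ 0.350.
So the probability of at least one match is 1 − 0.350 = 0.650.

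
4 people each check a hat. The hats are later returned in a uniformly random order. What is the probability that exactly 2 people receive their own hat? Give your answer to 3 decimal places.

0.250

Choose which 2 of the 4 are fixed: C(4,2) = 6 ways.
The remaining 2 must have no fixed point: D(2) = 1.
P = 6·1/24 = 1/4 ≈ 0.250.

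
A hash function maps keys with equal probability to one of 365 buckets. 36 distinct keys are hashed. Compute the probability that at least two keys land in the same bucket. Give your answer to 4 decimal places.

0.8322

It's easier to compute the probability that all 36 are distinct.
P(all distinct) = 365/365 · 364/365 · ··· · 330/365 ≈ 0.1678.
So the probability of at least one match is 1 − 0.1678 = 0.8322.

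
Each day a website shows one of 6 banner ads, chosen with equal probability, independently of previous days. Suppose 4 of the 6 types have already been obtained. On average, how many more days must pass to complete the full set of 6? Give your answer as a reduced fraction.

9

Starting from 4 distinct types, each trial gives a new one with probability (6−i)/6 when i types are held, so the wait for the next new type is 6/(6−i).
E = 6/2 + 6/1 = 9.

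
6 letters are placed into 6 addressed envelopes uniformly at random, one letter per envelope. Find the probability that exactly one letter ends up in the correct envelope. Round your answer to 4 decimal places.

0.3667

Choose which one is fixed: C(6,1) = 6 ways.
The remaining 5 must have no fixed point: D(5) = 44.
P = 6·44/720 = 11/30 ≈ 0.3667.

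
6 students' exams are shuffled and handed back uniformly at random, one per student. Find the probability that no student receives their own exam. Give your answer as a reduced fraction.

This is the derangement probability: permutations of 6 with no fixed point.
D(6) = 6! · (1 − 1/1! + 1/2! − ··· + (−1)^6/6!) = 265.
P = 265/720 = 53/144.

53/144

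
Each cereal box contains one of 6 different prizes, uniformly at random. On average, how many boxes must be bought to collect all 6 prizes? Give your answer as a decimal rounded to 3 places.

14.700

After i distinct types are collected, each trial gives a new one with probability (6−i)/6, so the expected wait for the next new type is 6/(6−i).
E = 6/6 + 6/5 + 6/4 + 6/3 + 6/2 + 6/1 = 147/10 ≈ 14.700.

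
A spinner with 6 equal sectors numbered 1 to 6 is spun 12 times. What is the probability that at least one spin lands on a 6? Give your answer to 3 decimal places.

P(no spin lands on a 6) = (5/6)^12 ≈ 0.112.
P(at least one) = 1 − 0.112 = 0.888.

0.888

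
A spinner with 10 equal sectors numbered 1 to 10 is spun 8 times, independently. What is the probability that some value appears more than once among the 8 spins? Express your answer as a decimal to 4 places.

P(all 8 different) = 10/10 · 9/10 · ··· · 3/10 ≈ 0.0181.
P(at least two equal) = 1 − 0.0181 = 0.9819.

0.9819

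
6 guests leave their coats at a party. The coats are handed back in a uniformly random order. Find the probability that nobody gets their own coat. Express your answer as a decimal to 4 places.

This is the derangement probability: permutations of 6 with no fixed point.
D(6) = 6! · (1 − 1/1! + 1/2! − ··· + (−1)^6/6!) = 265.
P = 265/720 = 53/144 ≈ 0.3681.

0.3681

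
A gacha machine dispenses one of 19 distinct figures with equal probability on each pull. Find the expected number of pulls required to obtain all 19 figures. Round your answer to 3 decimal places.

67.407

After i distinct types are collected, each trial gives a new one with probability (19−i)/19, so the expected wait for the next new type is 19/(19−i).
E = 19/19 + 19/18 + 19/17 + 19/16 + 19/15 + 19/14 + 19/13 + 19/12 + 19/11 + 19/10 + 19/9 + 19/8 + 19/7 + 19/6 + 19/5 + 19/4 + 19/3 + 19/2 + 19/1 = 275295799/4084080 ≈ 67.407.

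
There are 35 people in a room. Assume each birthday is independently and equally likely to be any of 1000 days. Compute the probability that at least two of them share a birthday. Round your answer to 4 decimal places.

It's easier to compute the probability that all 35 are distinct.
P(all distinct) = 1000/1000 · 999/1000 · ··· · 966/1000 ≈ 0.5477.
So the probability of at least one match is 1 − 0.5477 = 0.4523.

0.4523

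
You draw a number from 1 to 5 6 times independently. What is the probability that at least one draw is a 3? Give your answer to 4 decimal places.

0.7379

P(no draw is a 3) = (4/5)^6 ≈ 0.2621.
P(at least one) = 1 − 0.2621 = 0.7379.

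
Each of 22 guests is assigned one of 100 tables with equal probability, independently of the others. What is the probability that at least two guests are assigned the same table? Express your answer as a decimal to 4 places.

0.9176

It's easier to compute the probability that all 22 are distinct.
P(all distinct) = 100/100 · 99/100 · ··· · 79/100 ≈ 0.0824.
So the probability of at least one match is 1 − 0.0824 = 0.9176.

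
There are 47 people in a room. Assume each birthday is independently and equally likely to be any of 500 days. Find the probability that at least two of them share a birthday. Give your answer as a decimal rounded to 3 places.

0.893

It's easier to compute the probability that all 47 are distinct.
P(all distinct) = 500/500 · 499/500 · ··· · 454/500 ≈ 0.107.
So the probability of at least one match is 1 − 0.107 = 0.893.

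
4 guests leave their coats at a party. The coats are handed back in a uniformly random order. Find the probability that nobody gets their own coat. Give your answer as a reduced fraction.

This is the derangement probability: permutations of 4 with no fixed point.
D(4) = 4! · (1 − 1/1! + 1/2! − ··· + (−1)^4/4!) = 9.
P = 9/24 = 3/8.

3/8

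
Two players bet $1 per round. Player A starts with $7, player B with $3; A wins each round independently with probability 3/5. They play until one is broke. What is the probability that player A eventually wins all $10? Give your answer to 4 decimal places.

Let r = q/p = (2/5)/(3/5) = 2/3. The recurrence P(i) = p·P(i+1) + q·P(i−1) with P(0)=0, P(10)=1 gives P(i) = (1 − r^i)/(1 − r^10).
P(7) = (1 − (2/3)^7) / (1 − (2/3)^10) = 55593/58025 ≈ 0.9581.

0.9581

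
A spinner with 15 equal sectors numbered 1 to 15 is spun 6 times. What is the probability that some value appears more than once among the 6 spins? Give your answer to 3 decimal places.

P(all 6 different) = 15/15 · 14/15 · ··· · 10/15 ≈ 0.316.
P(at least two equal) = 1 − 0.316 = 0.684.

0.684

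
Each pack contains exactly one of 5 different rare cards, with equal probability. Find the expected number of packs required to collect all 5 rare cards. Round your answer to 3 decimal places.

11.417

After i distinct types are collected, each trial gives a new one with probability (5−i)/5, so the expected wait for the next new type is 5/(5−i).
E = 5/5 + 5/4 + 5/3 + 5/2 + 5/1 = 137/12 ≈ 11.417.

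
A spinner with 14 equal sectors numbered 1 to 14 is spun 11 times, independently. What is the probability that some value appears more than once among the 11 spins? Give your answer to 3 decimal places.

P(all 11 different) = 14/14 · 13/14 · ··· · 4/14 ≈ 0.004.
P(at least two equal) = 1 − 0.004 = 0.996.

0.996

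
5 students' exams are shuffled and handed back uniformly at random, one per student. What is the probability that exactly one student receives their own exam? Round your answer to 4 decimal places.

0.3750

Choose which one is fixed: C(5,1) = 5 ways.
The remaining 4 must have no fixed point: D(4) = 9.
P = 5·9/120 = 3/8 ≈ 0.3750.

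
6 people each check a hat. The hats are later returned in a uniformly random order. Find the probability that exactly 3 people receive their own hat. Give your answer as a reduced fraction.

Choose which 3 of the 6 are fixed: C(6,3) = 20 ways.
The remaining 3 must have no fixed point: D(3) = 2.
P = 20·2/720 = 1/18.

1/18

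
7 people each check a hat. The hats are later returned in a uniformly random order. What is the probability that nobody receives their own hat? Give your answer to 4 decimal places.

This is the derangement probability: permutations of 7 with no fixed point.
D(7) = 7! · (1 − 1/1! + 1/2! − ··· + (−1)^7/7!) = 1854.
P = 1854/5040 = 103/280 ≈ 0.3679.

0.3679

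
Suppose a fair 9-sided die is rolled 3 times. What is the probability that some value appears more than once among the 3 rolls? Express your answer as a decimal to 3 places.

0.309

P(all 3 different) = 9/9 · 8/9 · ··· · 7/9 ≈ 0.691.
P(at least two equal) = 1 − 0.691 = 0.309.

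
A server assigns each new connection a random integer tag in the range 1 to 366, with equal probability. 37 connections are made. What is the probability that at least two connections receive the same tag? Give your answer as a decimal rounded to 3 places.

It's easier to compute the probability that all 37 are distinct.
P(all distinct) = 366/366 · 365/366 · ··· · 330/366 ≈ 0.152.
So the probability of at least one match is 1 − 0.152 = 0.848.

0.848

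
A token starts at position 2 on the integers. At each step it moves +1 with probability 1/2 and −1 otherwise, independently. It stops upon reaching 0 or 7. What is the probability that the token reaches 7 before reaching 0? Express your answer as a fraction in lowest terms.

With a fair step, P(i) = ½P(i−1) + ½P(i+1) with P(0)=0, P(7)=1 has the linear solution P(i) = i/7.
P(2) = 2/7.

2/7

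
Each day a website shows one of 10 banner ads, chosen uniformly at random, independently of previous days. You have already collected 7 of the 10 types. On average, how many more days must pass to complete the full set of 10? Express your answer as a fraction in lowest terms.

55/3

Starting from 7 distinct types, each trial gives a new one with probability (10−i)/10 when i types are held, so the wait for the next new type is 10/(10−i).
E = 10/3 + 10/2 + 10/1 = 55/3.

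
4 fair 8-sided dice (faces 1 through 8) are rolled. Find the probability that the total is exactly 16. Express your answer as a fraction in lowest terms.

315/4096

There are 8^4 = 4096 equally likely outcomes.
The number of ordered 4-tuples from {1,…,8} summing to 16 is 315.
P(sum = 16) = 315/4096.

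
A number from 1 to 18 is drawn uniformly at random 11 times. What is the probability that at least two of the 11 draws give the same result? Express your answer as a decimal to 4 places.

0.9802

P(all 11 different) = 18/18 · 17/18 · ··· · 8/18 ≈ 0.0198.
P(at least two equal) = 1 − 0.0198 = 0.9802.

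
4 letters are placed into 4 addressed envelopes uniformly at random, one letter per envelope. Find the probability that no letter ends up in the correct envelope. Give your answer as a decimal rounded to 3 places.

0.375

This is the derangement probability: permutations of 4 with no fixed point.
D(4) = 4! · (1 − 1/1! + 1/2! − ··· + (−1)^4/4!) = 9.
P = 9/24 = 3/8 ≈ 0.375.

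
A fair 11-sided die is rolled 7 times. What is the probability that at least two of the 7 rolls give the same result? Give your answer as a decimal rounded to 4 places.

0.9147

P(all 7 different) = 11/11 · 10/11 · ··· · 5/11 ≈ 0.0853.
P(at least two equal) = 1 − 0.0853 = 0.9147.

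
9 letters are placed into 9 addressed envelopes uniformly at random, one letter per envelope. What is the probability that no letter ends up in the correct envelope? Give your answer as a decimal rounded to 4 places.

This is the derangement probability: permutations of 9 with no fixed point.
D(9) = 9! · (1 − 1/1! + 1/2! − ··· + (−1)^9/9!) = 133496.
P = 133496/362880 = 16687/45360 ≈ 0.3679.

0.3679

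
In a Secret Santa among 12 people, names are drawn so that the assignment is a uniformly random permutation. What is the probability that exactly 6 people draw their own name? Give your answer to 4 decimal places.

Choose which 6 of the 12 are fixed: C(12,6) = 924 ways.
The remaining 6 must have no fixed point: D(6) = 265.
P = 924·265/479001600 = 53/103680 ≈ 0.0005.

0.0005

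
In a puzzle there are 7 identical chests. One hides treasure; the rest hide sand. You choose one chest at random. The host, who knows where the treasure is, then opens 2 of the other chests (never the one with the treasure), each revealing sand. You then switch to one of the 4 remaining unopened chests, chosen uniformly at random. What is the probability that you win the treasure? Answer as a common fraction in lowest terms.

Your original chest holds the treasure with probability 1/7, so the other 6 collectively hold it with probability 6/7.
The host can always find 2 empty chests to open, so the reveals don't change that 6/7; it is now spread over the 4 remaining unopened chests.
P(win by switching) = (6/7) · (1/4) = 3/14.

3/14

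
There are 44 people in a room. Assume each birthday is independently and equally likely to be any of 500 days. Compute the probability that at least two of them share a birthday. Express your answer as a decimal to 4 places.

0.8576

It's easier to compute the probability that all 44 are distinct.
P(all distinct) = 500/500 · 499/500 · ··· · 457/500 ≈ 0.1424.
So the probability of at least one match is 1 − 0.1424 = 0.8576.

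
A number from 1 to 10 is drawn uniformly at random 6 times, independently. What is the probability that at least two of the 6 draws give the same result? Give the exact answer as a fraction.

1061/1250

P(all 6 different) = 10/10 · 9/10 · ··· · 5/10 = 189/1250.
P(at least two equal) = 1 − 189/1250 = 1061/1250.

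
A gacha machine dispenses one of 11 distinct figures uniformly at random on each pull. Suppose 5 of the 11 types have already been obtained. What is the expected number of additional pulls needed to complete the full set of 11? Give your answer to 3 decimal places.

26.950

Starting from 5 distinct types, each trial gives a new one with probability (11−i)/11 when i types are held, so the wait for the next new type is 11/(11−i).
E = 11/6 + 11/5 + 11/4 + 11/3 + 11/2 + 11/1 = 539/20 ≈ 26.950.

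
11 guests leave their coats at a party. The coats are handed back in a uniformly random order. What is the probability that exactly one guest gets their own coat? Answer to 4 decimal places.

Choose which one is fixed: C(11,1) = 11 ways.
The remaining 10 must have no fixed point: D(10) = 1334961.
P = 11·1334961/39916800 = 16481/44800 ≈ 0.3679.

0.3679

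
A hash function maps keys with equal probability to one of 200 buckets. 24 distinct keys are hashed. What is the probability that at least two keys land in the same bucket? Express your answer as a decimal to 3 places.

It's easier to compute the probability that all 24 are distinct.
P(all distinct) = 200/200 · 199/200 · ··· · 177/200 ≈ 0.238.
So the probability of at least one match is 1 − 0.238 = 0.762.

0.762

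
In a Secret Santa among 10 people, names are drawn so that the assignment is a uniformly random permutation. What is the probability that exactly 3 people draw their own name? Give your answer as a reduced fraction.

Choose which 3 of the 10 are fixed: C(10,3) = 120 ways.
The remaining 7 must have no fixed point: D(7) = 1854.
P = 120·1854/3628800 = 103/1680.

103/1680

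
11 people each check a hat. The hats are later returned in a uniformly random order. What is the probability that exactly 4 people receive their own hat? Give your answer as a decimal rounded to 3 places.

Choose which 4 of the 11 are fixed: C(11,4) = 330 ways.
The remaining 7 must have no fixed point: D(7) = 1854.
P = 330·1854/39916800 = 103/6720 ≈ 0.015.

0.015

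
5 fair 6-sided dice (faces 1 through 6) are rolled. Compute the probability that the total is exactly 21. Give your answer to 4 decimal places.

There are 6^5 = 7776 equally likely outcomes.
The number of ordered 5-tuples from {1,…,6} summing to 21 is 540.
P(sum = 21) = 540/7776 = 5/72 ≈ 0.0694.

0.0694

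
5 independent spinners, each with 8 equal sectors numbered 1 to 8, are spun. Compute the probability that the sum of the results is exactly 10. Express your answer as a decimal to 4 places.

There are 8^5 = 32768 equally likely outcomes.
The number of ordered 5-tuples from {1,…,8} summing to 10 is 126.
P(sum = 10) = 126/32768 = 63/16384 ≈ 0.0038.

0.0038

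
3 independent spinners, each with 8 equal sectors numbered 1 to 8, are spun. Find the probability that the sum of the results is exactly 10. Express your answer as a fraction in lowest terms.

9/128

There are 8^3 = 512 equally likely outcomes.
The number of ordered 3-tuples from {1,…,8} summing to 10 is 36.
P(sum = 10) = 36/512 = 9/128.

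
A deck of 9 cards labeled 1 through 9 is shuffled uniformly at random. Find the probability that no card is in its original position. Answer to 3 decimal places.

This is the derangement probability: permutations of 9 with no fixed point.
D(9) = 9! · (1 − 1/1! + 1/2! − ··· + (−1)^9/9!) = 133496.
P = 133496/362880 = 16687/45360 ≈ 0.368.

0.368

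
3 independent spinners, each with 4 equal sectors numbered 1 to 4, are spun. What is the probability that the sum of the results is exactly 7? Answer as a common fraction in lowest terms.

There are 4^3 = 64 equally likely outcomes.
The number of ordered 3-tuples from {1,…,4} summing to 7 is 12.
P(sum = 7) = 12/64 = 3/16.

3/16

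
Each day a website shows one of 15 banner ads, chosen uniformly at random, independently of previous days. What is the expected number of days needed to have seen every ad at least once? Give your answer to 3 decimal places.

49.773

After i distinct types are collected, each trial gives a new one with probability (15−i)/15, so the expected wait for the next new type is 15/(15−i).
E = 15/15 + 15/14 + 15/13 + 15/12 + 15/11 + 15/10 + 15/9 + 15/8 + 15/7 + 15/6 + 15/5 + 15/4 + 15/3 + 15/2 + 15/1 = 1195757/24024 ≈ 49.773.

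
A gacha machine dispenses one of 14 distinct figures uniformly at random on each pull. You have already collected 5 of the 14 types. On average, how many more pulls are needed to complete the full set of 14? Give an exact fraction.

Starting from 5 distinct types, each trial gives a new one with probability (14−i)/14 when i types are held, so the wait for the next new type is 14/(14−i).
E = 14/9 + 14/8 + 14/7 + 14/6 + 14/5 + 14/4 + 14/3 + 14/2 + 14/1 = 7129/180.

7129/180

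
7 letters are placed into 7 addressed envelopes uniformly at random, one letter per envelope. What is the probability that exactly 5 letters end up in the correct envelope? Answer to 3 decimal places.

0.004

Choose which 5 of the 7 are fixed: C(7,5) = 21 ways.
The remaining 2 must have no fixed point: D(2) = 1.
P = 21·1/5040 = 1/240 ≈ 0.004.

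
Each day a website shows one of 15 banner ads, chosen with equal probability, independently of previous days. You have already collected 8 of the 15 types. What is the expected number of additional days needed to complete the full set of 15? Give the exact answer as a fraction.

Starting from 8 distinct types, each trial gives a new one with probability (15−i)/15 when i types are held, so the wait for the next new type is 15/(15−i).
E = 15/7 + 15/6 + 15/5 + 15/4 + 15/3 + 15/2 + 15/1 = 1089/28.

1089/28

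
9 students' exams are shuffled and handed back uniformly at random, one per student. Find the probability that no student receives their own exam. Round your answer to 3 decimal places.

This is the derangement probability: permutations of 9 with no fixed point.
D(9) = 9! · (1 − 1/1! + 1/2! − ··· + (−1)^9/9!) = 133496.
P = 133496/362880 = 16687/45360 ≈ 0.368.

0.368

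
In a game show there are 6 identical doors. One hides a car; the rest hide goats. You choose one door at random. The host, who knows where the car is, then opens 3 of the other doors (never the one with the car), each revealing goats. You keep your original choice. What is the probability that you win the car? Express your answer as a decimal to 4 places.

0.1667

The host can always open 3 empty doors regardless of your choice, so the reveals give no information about your original door.
P(win by staying) = 1/6 ≈ 0.1667.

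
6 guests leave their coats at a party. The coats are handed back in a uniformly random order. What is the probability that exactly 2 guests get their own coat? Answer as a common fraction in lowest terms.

Choose which 2 of the 6 are fixed: C(6,2) = 15 ways.
The remaining 4 must have no fixed point: D(4) = 9.
P = 15·9/720 = 3/16.

3/16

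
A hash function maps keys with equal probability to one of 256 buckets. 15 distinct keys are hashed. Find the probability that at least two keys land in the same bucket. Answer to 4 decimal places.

It's easier to compute the probability that all 15 are distinct.
P(all distinct) = 256/256 · 255/256 · ··· · 242/256 ≈ 0.6583.
So the probability of at least one match is 1 − 0.6583 = 0.3417.

0.3417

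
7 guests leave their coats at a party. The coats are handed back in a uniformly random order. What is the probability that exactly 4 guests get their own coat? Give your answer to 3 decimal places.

Choose which 4 of the 7 are fixed: C(7,4) = 35 ways.
The remaining 3 must have no fixed point: D(3) = 2.
P = 35·2/5040 = 1/72 ≈ 0.014.

0.014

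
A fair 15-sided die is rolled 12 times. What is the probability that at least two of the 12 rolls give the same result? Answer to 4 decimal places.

P(all 12 different) = 15/15 · 14/15 · ··· · 4/15 ≈ 0.0017.
P(at least two equal) = 1 − 0.0017 = 0.9983.

0.9983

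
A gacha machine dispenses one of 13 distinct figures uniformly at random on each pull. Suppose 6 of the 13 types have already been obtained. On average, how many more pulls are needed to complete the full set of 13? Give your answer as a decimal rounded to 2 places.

Starting from 6 distinct types, each trial gives a new one with probability (13−i)/13 when i types are held, so the wait for the next new type is 13/(13−i).
E = 13/7 + 13/6 + 13/5 + 13/4 + 13/3 + 13/2 + 13/1 = 4719/140 ≈ 33.71.

33.71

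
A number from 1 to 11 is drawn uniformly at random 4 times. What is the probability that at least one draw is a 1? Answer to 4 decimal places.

0.3170

P(no draw is a 1) = (10/11)^4 ≈ 0.6830.
P(at least one) = 1 − 0.6830 = 0.3170.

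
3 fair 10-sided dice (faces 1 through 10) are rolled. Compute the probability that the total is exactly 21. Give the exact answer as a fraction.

11/200

There are 10^3 = 1000 equally likely outcomes.
The number of ordered 3-tuples from {1,…,10} summing to 21 is 55.
P(sum = 21) = 55/1000 = 11/200.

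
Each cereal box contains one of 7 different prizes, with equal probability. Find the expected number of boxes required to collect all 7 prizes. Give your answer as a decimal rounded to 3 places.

After i distinct types are collected, each trial gives a new one with probability (7−i)/7, so the expected wait for the next new type is 7/(7−i).
E = 7/7 + 7/6 + 7/5 + 7/4 + 7/3 + 7/2 + 7/1 = 363/20 ≈ 18.150.

18.150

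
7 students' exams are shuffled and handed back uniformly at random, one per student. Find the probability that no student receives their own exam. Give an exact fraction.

This is the derangement probability: permutations of 7 with no fixed point.
D(7) = 7! · (1 − 1/1! + 1/2! − ··· + (−1)^7/7!) = 1854.
P = 1854/5040 = 103/280.

103/280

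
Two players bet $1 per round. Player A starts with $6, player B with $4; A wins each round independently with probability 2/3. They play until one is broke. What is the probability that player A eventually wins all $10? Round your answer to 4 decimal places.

0.9853

Let r = q/p = (1/3)/(2/3) = 1/2. The recurrence P(i) = p·P(i+1) + q·P(i−1) with P(0)=0, P(10)=1 gives P(i) = (1 − r^i)/(1 − r^10).
P(6) = (1 − (1/2)^6) / (1 − (1/2)^10) = 336/341 ≈ 0.9853.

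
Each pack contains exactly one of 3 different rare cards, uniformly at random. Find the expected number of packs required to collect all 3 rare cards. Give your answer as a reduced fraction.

11/2

After i distinct types are collected, each trial gives a new one with probability (3−i)/3, so the expected wait for the next new type is 3/(3−i).
E = 3/3 + 3/2 + 3/1 = 11/2.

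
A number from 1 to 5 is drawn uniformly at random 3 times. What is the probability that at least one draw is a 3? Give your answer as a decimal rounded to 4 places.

0.4880

P(no draw is a 3) = (4/5)^3 ≈ 0.5120.
P(at least one) = 1 − 0.5120 = 0.4880.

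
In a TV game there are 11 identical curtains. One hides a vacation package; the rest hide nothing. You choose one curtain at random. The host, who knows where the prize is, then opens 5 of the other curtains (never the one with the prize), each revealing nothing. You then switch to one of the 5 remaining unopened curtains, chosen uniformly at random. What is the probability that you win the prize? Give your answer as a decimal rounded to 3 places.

Your original curtain holds the prize with probability 1/11, so the other 10 collectively hold it with probability 10/11.
The host can always find 5 empty curtains to open, so the reveals don't change that 10/11; it is now spread over the 5 remaining unopened curtains.
P(win by switching) = (10/11) · (1/5) = 2/11 ≈ 0.182.

0.182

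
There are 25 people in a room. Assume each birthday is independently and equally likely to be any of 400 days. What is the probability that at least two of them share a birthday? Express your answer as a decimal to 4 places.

It's easier to compute the probability that all 25 are distinct.
P(all distinct) = 400/400 · 399/400 · ··· · 376/400 ≈ 0.4650.
So the probability of at least one match is 1 − 0.4650 = 0.5350.

0.5350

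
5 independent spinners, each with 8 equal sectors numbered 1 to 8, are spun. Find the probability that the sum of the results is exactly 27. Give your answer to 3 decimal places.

0.053

There are 8^5 = 32768 equally likely outcomes.
The number of ordered 5-tuples from {1,…,8} summing to 27 is 1750.
P(sum = 27) = 1750/32768 = 875/16384 ≈ 0.053.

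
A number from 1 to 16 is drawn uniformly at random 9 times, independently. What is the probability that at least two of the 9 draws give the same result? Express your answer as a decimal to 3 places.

0.940

P(all 9 different) = 16/16 · 15/16 · ··· · 8/16 ≈ 0.060.
P(at least two equal) = 1 − 0.060 = 0.940.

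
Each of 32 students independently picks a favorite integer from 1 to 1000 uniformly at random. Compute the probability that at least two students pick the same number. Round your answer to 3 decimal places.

It's easier to compute the probability that all 32 are distinct.
P(all distinct) = 1000/1000 · 999/1000 · ··· · 969/1000 ≈ 0.606.
So the probability of at least one match is 1 − 0.606 = 0.394.

0.394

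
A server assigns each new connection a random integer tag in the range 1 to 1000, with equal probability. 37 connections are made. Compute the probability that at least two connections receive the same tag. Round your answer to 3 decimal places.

It's easier to compute the probability that all 37 are distinct.
P(all distinct) = 1000/1000 · 999/1000 · ··· · 964/1000 ≈ 0.510.
So the probability of at least one match is 1 − 0.510 = 0.490.

0.490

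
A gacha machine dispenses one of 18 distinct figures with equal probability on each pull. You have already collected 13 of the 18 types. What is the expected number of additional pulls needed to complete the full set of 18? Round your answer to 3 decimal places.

41.100

Starting from 13 distinct types, each trial gives a new one with probability (18−i)/18 when i types are held, so the wait for the next new type is 18/(18−i).
E = 18/5 + 18/4 + 18/3 + 18/2 + 18/1 = 411/10 ≈ 41.100.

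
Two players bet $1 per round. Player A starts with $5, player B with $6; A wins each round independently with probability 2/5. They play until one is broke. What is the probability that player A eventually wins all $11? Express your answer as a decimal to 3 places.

Let r = q/p = (3/5)/(2/5) = 3/2. The recurrence P(i) = p·P(i+1) + q·P(i−1) with P(0)=0, P(11)=1 gives P(i) = (1 − r^i)/(1 − r^11).
P(5) = (1 − (3/2)^5) / (1 − (3/2)^11) = 13504/175099 ≈ 0.077.

0.077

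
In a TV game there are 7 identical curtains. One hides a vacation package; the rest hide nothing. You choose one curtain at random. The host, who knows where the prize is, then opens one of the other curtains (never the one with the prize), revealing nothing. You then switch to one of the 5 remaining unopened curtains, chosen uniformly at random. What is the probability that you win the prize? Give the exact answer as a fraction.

6/35

Your original curtain holds the prize with probability 1/7, so the other 6 collectively hold it with probability 6/7.
The host can always find an empty curtain to open, so this doesn't change that 6/7; it is now spread over the 5 remaining unopened curtains.
P(win by switching) = (6/7) · (1/5) = 6/35.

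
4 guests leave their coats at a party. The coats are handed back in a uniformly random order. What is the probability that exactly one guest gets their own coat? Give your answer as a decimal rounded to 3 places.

Choose which one is fixed: C(4,1) = 4 ways.
The remaining 3 must have no fixed point: D(3) = 2.
P = 4·2/24 = 1/3 ≈ 0.333.

0.333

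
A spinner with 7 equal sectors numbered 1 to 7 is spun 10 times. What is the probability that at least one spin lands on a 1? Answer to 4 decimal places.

0.7859

P(no spin lands on a 1) = (6/7)^10 ≈ 0.2141.
P(at least one) = 1 − 0.2141 = 0.7859.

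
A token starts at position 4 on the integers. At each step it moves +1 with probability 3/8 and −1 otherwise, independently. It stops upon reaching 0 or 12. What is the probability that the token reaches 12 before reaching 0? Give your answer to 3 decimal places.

0.015

Let r = q/p = (5/8)/(3/8) = 5/3. The recurrence P(i) = p·P(i+1) + q·P(i−1) with P(0)=0, P(12)=1 gives P(i) = (1 − r^i)/(1 − r^12).
P(4) = (1 − (5/3)^4) / (1 − (5/3)^12) = 6561/447811 ≈ 0.015.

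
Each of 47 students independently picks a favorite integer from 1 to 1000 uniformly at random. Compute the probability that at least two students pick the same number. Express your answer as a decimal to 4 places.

It's easier to compute the probability that all 47 are distinct.
P(all distinct) = 1000/1000 · 999/1000 · ··· · 954/1000 ≈ 0.3335.
So the probability of at least one match is 1 − 0.3335 = 0.6665.

0.6665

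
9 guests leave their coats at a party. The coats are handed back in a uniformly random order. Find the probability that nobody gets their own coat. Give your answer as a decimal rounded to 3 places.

0.368

This is the derangement probability: permutations of 9 with no fixed point.
D(9) = 9! · (1 − 1/1! + 1/2! − ··· + (−1)^9/9!) = 133496.
P = 133496/362880 = 16687/45360 ≈ 0.368.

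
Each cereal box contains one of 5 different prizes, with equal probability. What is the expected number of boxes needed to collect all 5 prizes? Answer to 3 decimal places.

After i distinct types are collected, each trial gives a new one with probability (5−i)/5, so the expected wait for the next new type is 5/(5−i).
E = 5/5 + 5/4 + 5/3 + 5/2 + 5/1 = 137/12 ≈ 11.417.

11.417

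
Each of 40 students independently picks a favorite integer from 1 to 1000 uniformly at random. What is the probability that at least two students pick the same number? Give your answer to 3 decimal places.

It's easier to compute the probability that all 40 are distinct.
P(all distinct) = 1000/1000 · 999/1000 · ··· · 961/1000 ≈ 0.454.
So the probability of at least one match is 1 − 0.454 = 0.546.

0.546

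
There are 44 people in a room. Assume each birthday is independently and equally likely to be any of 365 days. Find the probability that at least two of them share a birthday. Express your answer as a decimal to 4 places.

0.9329

It's easier to compute the probability that all 44 are distinct.
P(all distinct) = 365/365 · 364/365 · ··· · 322/365 ≈ 0.0671.
So the probability of at least one match is 1 − 0.0671 = 0.9329.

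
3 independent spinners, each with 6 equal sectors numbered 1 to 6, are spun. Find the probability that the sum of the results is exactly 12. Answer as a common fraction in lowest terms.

There are 6^3 = 216 equally likely outcomes.
The number of ordered 3-tuples from {1,…,6} summing to 12 is 25.
P(sum = 12) = 25/216.

25/216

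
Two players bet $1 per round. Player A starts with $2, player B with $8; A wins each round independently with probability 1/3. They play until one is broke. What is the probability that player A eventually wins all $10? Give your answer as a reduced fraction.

1/341

Let r = q/p = (2/3)/(1/3) = 2. The recurrence P(i) = p·P(i+1) + q·P(i−1) with P(0)=0, P(10)=1 gives P(i) = (1 − r^i)/(1 − r^10).
P(2) = (1 − (2)^2) / (1 − (2)^10) = 1/341.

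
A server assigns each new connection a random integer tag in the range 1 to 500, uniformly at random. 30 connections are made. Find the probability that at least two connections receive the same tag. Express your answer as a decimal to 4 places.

It's easier to compute the probability that all 30 are distinct.
P(all distinct) = 500/500 · 499/500 · ··· · 471/500 ≈ 0.4116.
So the probability of at least one match is 1 − 0.4116 = 0.5884.

0.5884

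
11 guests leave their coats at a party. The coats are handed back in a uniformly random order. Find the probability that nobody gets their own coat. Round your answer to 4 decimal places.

This is the derangement probability: permutations of 11 with no fixed point.
D(11) = 11! · (1 − 1/1! + 1/2! − ··· + (−1)^11/11!) = 14684570.
P = 14684570/39916800 = 1468457/3991680 ≈ 0.3679.

0.3679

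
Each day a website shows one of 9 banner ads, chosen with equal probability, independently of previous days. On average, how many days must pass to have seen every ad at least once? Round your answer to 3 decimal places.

25.461

After i distinct types are collected, each trial gives a new one with probability (9−i)/9, so the expected wait for the next new type is 9/(9−i).
E = 9/9 + 9/8 + 9/7 + 9/6 + 9/5 + 9/4 + 9/3 + 9/2 + 9/1 = 7129/280 ≈ 25.461.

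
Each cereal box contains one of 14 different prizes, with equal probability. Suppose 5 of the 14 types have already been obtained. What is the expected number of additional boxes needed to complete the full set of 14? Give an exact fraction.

7129/180

Starting from 5 distinct types, each trial gives a new one with probability (14−i)/14 when i types are held, so the wait for the next new type is 14/(14−i).
E = 14/9 + 14/8 + 14/7 + 14/6 + 14/5 + 14/4 + 14/3 + 14/2 + 14/1 = 7129/180.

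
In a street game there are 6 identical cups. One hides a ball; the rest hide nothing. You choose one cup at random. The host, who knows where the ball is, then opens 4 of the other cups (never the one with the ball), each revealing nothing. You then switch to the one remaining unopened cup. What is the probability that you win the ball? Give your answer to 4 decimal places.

Your original cup holds the ball with probability 1/6, so the other 5 collectively hold it with probability 5/6.
The host can always find 4 empty cups to open, so the reveals don't change that 5/6; it is now spread over the 1 remaining unopened cup.
P(win by switching) = (5/6) · (1/1) = 5/6 ≈ 0.8333.

0.8333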